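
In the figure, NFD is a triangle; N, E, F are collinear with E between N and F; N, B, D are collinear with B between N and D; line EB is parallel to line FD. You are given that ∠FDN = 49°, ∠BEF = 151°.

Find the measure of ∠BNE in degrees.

1. ∠EBN = 49°  [EB∥FD, corresponding at B]
2. ∠BEN = 29°  [linear pair at E on NF]
3. ∠BNE = 102°  [△NEB]

∠BNE = 102°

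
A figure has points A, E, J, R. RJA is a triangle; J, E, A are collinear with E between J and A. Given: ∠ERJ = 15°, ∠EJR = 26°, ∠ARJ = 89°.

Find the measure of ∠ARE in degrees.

1. ∠JER = 139°  [△RJE]
2. ∠AJR = 26°  [E on ray JA]
3. ∠JAR = 65°  [△RJA]
4. ∠AER = 41°  [linear pair at E on JA]
5. ∠EAR = 65°  [E on ray AJ]
6. ∠ARE = 74°  [△REA]

∠ARE = 74°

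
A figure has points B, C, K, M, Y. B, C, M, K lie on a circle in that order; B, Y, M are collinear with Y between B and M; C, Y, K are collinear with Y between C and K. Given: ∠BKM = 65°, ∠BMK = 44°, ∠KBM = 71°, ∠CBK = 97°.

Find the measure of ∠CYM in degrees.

∠CYM = 70°

1. ∠BCK = 44°  [same arc BK]
2. ∠KCM = 71°  [same arc MK]
3. ∠BKC = 39°  [△BCK]
4. ∠BMC = 39°  [same arc BC]
5. ∠CYM = 70°  [△CYM]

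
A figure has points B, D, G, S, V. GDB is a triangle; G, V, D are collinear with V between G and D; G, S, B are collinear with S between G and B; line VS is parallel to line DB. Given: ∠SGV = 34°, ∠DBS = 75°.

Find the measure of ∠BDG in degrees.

1. ∠BGD = 34°  [V on GD, S on GB]
2. ∠DBG = 75°  [S on ray BG]
3. ∠BDG = 71°  [△GDB]

∠BDG = 71°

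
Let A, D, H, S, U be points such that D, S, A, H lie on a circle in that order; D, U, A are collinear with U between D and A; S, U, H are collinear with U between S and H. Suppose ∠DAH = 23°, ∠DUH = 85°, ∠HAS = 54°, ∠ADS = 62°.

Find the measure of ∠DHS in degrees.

∠DHS = 31°

1. ∠DSH = 23°  [same arc DH]
2. ∠HDS = 126°  [cyclic DSAH, opposite ∠D+∠A]
3. ∠DHS = 31°  [△DSH]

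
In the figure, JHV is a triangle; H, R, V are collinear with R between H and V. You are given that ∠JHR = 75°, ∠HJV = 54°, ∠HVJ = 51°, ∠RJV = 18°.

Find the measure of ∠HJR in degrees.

∠HJR = 36°

1. ∠JVR = 51°  [R on ray VH]
2. ∠JRV = 111°  [△JRV]
3. ∠HRJ = 69°  [linear pair at R on HV]
4. ∠HJR = 36°  [△JHR]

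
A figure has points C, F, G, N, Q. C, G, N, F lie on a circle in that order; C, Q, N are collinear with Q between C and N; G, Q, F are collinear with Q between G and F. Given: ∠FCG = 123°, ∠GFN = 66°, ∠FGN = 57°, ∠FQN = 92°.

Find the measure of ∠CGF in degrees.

1. ∠GCN = 66°  [same arc GN]
2. ∠CQG = 92°  [vertical angles at Q]
3. ∠CGF = 22°  [△CQG]

∠CGF = 22°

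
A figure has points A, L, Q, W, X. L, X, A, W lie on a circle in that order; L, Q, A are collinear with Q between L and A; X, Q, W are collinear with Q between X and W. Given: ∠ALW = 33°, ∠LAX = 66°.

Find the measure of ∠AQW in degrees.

∠AQW = 99°

1. ∠LWX = 66°  [same arc LX]
2. ∠LQW = 81°  [△LQW]
3. ∠AQW = 99°  [linear pair at Q on LA]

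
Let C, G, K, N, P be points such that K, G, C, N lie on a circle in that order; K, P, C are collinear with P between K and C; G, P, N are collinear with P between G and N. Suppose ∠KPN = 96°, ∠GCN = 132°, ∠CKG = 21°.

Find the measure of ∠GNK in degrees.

∠GNK = 57°

1. ∠CPG = 96°  [vertical angles at P]
2. ∠GKN = 48°  [cyclic KGCN, opposite ∠K+∠C]
3. ∠GPK = 84°  [linear pair at P on KC]
4. ∠KGN = 75°  [△KPG]
5. ∠GNK = 57°  [△KGN]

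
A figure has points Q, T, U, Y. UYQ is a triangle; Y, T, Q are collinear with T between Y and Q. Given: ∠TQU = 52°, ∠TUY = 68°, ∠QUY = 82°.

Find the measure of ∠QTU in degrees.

1. ∠UQY = 52°  [T on ray QY]
2. ∠QYU = 46°  [△UYQ]
3. ∠TYU = 46°  [T on ray YQ]
4. ∠UTY = 66°  [△UYT]
5. ∠QTU = 114°  [linear pair at T on YQ]

∠QTU = 114°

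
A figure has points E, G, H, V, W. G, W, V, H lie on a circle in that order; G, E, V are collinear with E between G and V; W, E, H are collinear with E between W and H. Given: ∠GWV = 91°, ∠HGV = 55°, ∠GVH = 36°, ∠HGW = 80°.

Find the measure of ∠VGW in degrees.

∠VGW = 25°

1. ∠HWV = 55°  [same arc VH]
2. ∠HVW = 100°  [cyclic GWVH, opposite ∠G+∠V]
3. ∠VHW = 25°  [△WVH]
4. ∠VGW = 25°  [same arc WV]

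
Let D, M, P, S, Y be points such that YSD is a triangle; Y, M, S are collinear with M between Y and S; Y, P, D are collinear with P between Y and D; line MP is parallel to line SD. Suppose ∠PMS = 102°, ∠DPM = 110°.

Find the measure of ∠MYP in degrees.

∠MYP = 32°

1. ∠PMY = 78°  [linear pair at M on YS]
2. ∠MPY = 70°  [linear pair at P on YD]
3. ∠MYP = 32°  [△YMP]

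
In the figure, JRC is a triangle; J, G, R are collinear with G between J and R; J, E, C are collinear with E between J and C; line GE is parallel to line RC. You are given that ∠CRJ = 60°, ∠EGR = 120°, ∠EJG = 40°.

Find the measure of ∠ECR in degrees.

∠ECR = 80°

1. ∠EGJ = 60°  [GE∥RC, corresponding at G]
2. ∠GEJ = 80°  [△JGE]
3. ∠CEG = 100°  [linear pair at E on JC]
4. ∠ECR = 80°  [GE∥RC, co-interior at C–E]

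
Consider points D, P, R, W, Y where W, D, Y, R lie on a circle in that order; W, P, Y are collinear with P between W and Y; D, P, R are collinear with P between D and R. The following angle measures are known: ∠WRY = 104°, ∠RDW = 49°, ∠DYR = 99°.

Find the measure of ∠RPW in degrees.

∠RPW = 103°

1. ∠RYW = 49°  [same arc WR]
2. ∠DWR = 81°  [cyclic WDYR, opposite ∠W+∠Y]
3. ∠RWY = 27°  [△WYR]
4. ∠DRW = 50°  [△WDR]
5. ∠RPW = 103°  [△WPR]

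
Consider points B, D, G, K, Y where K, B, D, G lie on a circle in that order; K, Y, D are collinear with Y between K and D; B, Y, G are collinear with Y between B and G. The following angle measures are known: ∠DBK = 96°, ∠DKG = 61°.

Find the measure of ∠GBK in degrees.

1. ∠DGK = 84°  [cyclic KBDG, opposite ∠B+∠G]
2. ∠GDK = 35°  [△KDG]
3. ∠GBK = 35°  [same arc KG]

∠GBK = 35°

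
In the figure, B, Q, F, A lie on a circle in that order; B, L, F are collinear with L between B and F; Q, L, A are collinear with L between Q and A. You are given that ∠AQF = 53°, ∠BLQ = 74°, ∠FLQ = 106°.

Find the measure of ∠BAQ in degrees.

∠BAQ = 21°

1. ∠ABF = 53°  [same arc FA]
2. ∠ALB = 106°  [vertical angles at L]
3. ∠BAQ = 21°  [△BLA]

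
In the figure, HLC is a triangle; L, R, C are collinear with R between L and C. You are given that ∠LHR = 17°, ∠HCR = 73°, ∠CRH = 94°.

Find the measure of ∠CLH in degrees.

1. ∠HRL = 86°  [linear pair at R on LC]
2. ∠HLR = 77°  [△HLR]
3. ∠CLH = 77°  [R on ray LC]

∠CLH = 77°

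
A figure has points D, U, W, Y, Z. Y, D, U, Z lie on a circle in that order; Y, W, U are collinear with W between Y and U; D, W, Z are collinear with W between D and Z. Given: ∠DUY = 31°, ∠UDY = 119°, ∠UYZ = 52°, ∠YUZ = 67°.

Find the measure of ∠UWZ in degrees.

1. ∠DZY = 31°  [same arc YD]
2. ∠YWZ = 97°  [△YWZ]
3. ∠UWZ = 83°  [linear pair at W on YU]

∠UWZ = 83°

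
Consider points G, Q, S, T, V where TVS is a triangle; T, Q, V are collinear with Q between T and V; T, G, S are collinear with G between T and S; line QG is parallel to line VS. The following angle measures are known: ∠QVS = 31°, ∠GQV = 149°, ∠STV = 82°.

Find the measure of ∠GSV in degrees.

∠GSV = 67°

1. ∠SVT = 31°  [Q on ray VT]
2. ∠TSV = 67°  [△TVS]
3. ∠GSV = 67°  [G on ray ST]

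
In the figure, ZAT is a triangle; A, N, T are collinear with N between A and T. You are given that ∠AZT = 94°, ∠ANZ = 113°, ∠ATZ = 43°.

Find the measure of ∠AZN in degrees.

∠AZN = 24°

1. ∠TAZ = 43°  [△ZAT]
2. ∠NAZ = 43°  [N on ray AT]
3. ∠AZN = 24°  [△ZAN]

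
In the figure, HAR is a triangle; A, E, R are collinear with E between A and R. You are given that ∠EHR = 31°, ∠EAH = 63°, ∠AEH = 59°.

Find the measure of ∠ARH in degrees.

1. ∠HER = 121°  [linear pair at E on AR]
2. ∠ERH = 28°  [△HER]
3. ∠ARH = 28°  [E on ray RA]

∠ARH = 28°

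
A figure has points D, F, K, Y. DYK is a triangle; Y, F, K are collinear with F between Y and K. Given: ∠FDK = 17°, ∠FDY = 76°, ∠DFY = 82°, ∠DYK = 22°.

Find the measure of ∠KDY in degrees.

∠KDY = 93°

1. ∠DFK = 98°  [linear pair at F on YK]
2. ∠DKF = 65°  [△DFK]
3. ∠DKY = 65°  [F on ray KY]
4. ∠KDY = 93°  [△DYK]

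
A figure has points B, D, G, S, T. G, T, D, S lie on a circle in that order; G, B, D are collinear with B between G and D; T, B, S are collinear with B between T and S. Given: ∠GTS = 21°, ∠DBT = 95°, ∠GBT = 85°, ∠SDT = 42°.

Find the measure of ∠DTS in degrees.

1. ∠GDS = 21°  [same arc GS]
2. ∠DBS = 85°  [vertical angles at B]
3. ∠DST = 74°  [△DBS]
4. ∠DTS = 64°  [△TDS]

∠DTS = 64°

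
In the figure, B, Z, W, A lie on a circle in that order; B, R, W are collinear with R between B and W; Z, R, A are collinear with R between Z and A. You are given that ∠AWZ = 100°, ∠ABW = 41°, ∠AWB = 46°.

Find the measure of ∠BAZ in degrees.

1. ∠ABZ = 80°  [cyclic BZWA, opposite ∠B+∠W]
2. ∠AZB = 46°  [same arc BA]
3. ∠BAZ = 54°  [△BZA]

∠BAZ = 54°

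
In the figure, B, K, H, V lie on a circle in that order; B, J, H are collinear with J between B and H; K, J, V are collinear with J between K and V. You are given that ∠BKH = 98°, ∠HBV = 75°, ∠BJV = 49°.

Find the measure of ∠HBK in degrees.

1. ∠HKV = 75°  [same arc HV]
2. ∠HJK = 49°  [vertical angles at J]
3. ∠BHK = 56°  [△KJH]
4. ∠HBK = 26°  [△BKH]

∠HBK = 26°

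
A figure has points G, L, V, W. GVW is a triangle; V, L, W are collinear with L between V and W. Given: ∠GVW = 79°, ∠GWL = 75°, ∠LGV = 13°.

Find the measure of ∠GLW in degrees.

∠GLW = 92°

1. ∠GVL = 79°  [L on ray VW]
2. ∠GLV = 88°  [△GVL]
3. ∠GLW = 92°  [linear pair at L on VW]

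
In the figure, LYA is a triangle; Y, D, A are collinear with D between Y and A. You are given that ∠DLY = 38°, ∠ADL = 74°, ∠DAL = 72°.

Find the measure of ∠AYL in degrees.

1. ∠LDY = 106°  [linear pair at D on YA]
2. ∠DYL = 36°  [△LYD]
3. ∠AYL = 36°  [D on ray YA]

∠AYL = 36°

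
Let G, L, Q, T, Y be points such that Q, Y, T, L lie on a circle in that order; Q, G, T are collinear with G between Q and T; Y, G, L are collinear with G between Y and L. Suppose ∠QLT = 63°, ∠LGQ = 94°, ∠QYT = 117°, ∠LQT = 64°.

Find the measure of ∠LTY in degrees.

∠LTY = 75°

1. ∠LTQ = 53°  [△QTL]
2. ∠LGT = 86°  [linear pair at G on QT]
3. ∠LYT = 64°  [same arc TL]
4. ∠TLY = 41°  [△TGL]
5. ∠LTY = 75°  [△YTL]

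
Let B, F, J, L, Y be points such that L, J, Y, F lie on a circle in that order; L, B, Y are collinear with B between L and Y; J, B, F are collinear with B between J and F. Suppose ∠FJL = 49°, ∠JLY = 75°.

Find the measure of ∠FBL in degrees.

1. ∠FYL = 49°  [same arc LF]
2. ∠JFY = 75°  [same arc JY]
3. ∠FBY = 56°  [△YBF]
4. ∠FBL = 124°  [linear pair at B on LY]

∠FBL = 124°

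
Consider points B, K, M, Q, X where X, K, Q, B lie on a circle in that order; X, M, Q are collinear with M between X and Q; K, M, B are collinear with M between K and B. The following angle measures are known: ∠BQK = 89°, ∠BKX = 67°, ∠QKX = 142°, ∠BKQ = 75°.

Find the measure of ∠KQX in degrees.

∠KQX = 22°

1. ∠BXK = 91°  [cyclic XKQB, opposite ∠X+∠Q]
2. ∠KBX = 22°  [△XKB]
3. ∠KQX = 22°  [same arc XK]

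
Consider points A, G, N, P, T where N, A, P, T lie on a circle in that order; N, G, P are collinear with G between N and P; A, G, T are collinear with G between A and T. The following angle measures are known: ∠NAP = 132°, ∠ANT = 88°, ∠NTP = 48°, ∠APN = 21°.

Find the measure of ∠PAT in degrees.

1. ∠ANP = 27°  [△NAP]
2. ∠APT = 92°  [cyclic NAPT, opposite ∠N+∠P]
3. ∠ATP = 27°  [same arc AP]
4. ∠PAT = 61°  [△APT]

∠PAT = 61°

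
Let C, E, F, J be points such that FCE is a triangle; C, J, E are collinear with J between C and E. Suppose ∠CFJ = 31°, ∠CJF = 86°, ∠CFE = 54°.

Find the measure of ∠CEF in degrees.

1. ∠FCJ = 63°  [△FCJ]
2. ∠ECF = 63°  [J on ray CE]
3. ∠CEF = 63°  [△FCE]

∠CEF = 63°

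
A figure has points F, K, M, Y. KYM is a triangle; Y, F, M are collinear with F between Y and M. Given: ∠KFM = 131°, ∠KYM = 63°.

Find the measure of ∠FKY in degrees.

1. ∠KFY = 49°  [linear pair at F on YM]
2. ∠FYK = 63°  [F on ray YM]
3. ∠FKY = 68°  [△KYF]

∠FKY = 68°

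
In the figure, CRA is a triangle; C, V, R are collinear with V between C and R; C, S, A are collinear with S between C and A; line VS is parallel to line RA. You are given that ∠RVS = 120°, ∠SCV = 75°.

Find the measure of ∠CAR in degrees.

∠CAR = 45°

1. ∠CVS = 60°  [linear pair at V on CR]
2. ∠CSV = 45°  [△CVS]
3. ∠CAR = 45°  [VS∥RA, corresponding at S]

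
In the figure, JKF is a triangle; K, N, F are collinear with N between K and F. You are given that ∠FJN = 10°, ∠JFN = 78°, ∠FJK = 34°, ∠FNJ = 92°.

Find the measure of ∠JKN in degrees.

1. ∠JFK = 78°  [N on ray FK]
2. ∠FKJ = 68°  [△JKF]
3. ∠JKN = 68°  [N on ray KF]

∠JKN = 68°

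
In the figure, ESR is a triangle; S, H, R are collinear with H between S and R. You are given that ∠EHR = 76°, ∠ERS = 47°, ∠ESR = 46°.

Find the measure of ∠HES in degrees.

1. ∠EHS = 104°  [linear pair at H on SR]
2. ∠ESH = 46°  [H on ray SR]
3. ∠HES = 30°  [△ESH]

∠HES = 30°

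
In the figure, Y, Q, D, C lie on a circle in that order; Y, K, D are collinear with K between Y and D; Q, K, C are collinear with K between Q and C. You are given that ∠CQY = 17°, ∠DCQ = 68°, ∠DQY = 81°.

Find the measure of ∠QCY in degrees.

∠QCY = 31°

1. ∠DYQ = 68°  [same arc QD]
2. ∠QDY = 31°  [△YQD]
3. ∠QCY = 31°  [same arc YQ]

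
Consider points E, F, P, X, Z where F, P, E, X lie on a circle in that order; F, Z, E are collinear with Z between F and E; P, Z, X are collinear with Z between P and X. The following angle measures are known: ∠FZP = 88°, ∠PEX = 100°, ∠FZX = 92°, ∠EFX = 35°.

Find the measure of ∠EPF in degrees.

1. ∠EZP = 92°  [linear pair at Z on FE]
2. ∠PFX = 80°  [cyclic FPEX, opposite ∠F+∠E]
3. ∠FXP = 53°  [△FZX]
4. ∠EPX = 35°  [same arc EX]
5. ∠FEP = 53°  [△PZE]
6. ∠FPX = 47°  [△FPX]
7. ∠EFP = 45°  [△FZP]
8. ∠EPF = 82°  [△FPE]

∠EPF = 82°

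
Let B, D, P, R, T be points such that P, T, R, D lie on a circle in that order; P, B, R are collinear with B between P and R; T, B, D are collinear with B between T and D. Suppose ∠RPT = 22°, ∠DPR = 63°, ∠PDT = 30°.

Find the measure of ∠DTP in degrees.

∠DTP = 65°

1. ∠RDT = 22°  [same arc TR]
2. ∠DTR = 63°  [same arc RD]
3. ∠DRT = 95°  [△TRD]
4. ∠DPT = 85°  [cyclic PTRD, opposite ∠P+∠R]
5. ∠DTP = 65°  [△PTD]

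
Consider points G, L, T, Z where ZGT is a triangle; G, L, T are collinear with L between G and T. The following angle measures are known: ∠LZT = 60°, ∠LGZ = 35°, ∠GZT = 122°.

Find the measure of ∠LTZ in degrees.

∠LTZ = 23°

1. ∠TGZ = 35°  [L on ray GT]
2. ∠GTZ = 23°  [△ZGT]
3. ∠LTZ = 23°  [L on ray TG]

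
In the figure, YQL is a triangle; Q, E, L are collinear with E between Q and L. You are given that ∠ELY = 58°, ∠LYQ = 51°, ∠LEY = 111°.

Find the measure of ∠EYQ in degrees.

1. ∠QLY = 58°  [E on ray LQ]
2. ∠LQY = 71°  [△YQL]
3. ∠QEY = 69°  [linear pair at E on QL]
4. ∠EQY = 71°  [E on ray QL]
5. ∠EYQ = 40°  [△YQE]

∠EYQ = 40°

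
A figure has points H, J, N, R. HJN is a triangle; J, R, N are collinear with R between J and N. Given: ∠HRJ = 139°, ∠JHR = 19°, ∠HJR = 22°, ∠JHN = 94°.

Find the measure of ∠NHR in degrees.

1. ∠HRN = 41°  [linear pair at R on JN]
2. ∠HJN = 22°  [R on ray JN]
3. ∠HNJ = 64°  [△HJN]
4. ∠HNR = 64°  [R on ray NJ]
5. ∠NHR = 75°  [△HRN]

∠NHR = 75°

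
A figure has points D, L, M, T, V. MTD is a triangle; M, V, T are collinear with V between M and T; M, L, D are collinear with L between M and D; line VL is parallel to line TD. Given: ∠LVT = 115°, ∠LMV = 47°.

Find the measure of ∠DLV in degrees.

∠DLV = 112°

1. ∠LVM = 65°  [linear pair at V on MT]
2. ∠MLV = 68°  [△MVL]
3. ∠DLV = 112°  [linear pair at L on MD]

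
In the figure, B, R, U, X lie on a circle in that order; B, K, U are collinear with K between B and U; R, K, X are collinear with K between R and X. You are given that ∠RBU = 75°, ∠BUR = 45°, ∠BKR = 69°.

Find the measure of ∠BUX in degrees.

∠BUX = 36°

1. ∠RXU = 75°  [same arc RU]
2. ∠UKX = 69°  [vertical angles at K]
3. ∠BUX = 36°  [△UKX]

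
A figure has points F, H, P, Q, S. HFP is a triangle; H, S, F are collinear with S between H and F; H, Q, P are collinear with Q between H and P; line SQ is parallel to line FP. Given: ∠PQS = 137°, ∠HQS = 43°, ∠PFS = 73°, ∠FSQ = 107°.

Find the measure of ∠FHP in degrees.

1. ∠FPH = 43°  [SQ∥FP, corresponding at Q]
2. ∠HFP = 73°  [S on ray FH]
3. ∠FHP = 64°  [△HFP]

∠FHP = 64°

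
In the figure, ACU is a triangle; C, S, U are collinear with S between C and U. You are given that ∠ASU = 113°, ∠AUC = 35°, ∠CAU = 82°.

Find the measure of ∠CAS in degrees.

∠CAS = 50°

1. ∠ASC = 67°  [linear pair at S on CU]
2. ∠ACU = 63°  [△ACU]
3. ∠ACS = 63°  [S on ray CU]
4. ∠CAS = 50°  [△ACS]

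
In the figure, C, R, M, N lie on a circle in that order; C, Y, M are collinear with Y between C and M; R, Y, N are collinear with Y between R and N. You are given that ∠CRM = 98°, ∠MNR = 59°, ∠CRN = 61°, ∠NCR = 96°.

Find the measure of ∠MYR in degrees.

∠MYR = 120°

1. ∠MCR = 59°  [same arc RM]
2. ∠CYR = 60°  [△CYR]
3. ∠MYR = 120°  [linear pair at Y on CM]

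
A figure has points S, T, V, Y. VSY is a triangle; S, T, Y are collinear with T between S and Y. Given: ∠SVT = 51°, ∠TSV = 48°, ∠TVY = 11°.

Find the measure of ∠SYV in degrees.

∠SYV = 70°

1. ∠STV = 81°  [△VST]
2. ∠VTY = 99°  [linear pair at T on SY]
3. ∠TYV = 70°  [△VTY]
4. ∠SYV = 70°  [T on ray YS]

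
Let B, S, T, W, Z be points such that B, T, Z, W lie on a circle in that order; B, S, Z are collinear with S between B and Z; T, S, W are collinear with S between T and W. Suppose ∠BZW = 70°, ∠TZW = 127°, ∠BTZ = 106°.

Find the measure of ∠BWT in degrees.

∠BWT = 57°

1. ∠BTW = 70°  [same arc BW]
2. ∠TBW = 53°  [cyclic BTZW, opposite ∠B+∠Z]
3. ∠BWT = 57°  [△BTW]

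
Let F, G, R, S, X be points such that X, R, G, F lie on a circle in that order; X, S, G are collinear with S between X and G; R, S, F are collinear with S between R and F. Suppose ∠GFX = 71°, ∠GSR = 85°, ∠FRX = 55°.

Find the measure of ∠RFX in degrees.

1. ∠GRX = 109°  [cyclic XRGF, opposite ∠R+∠F]
2. ∠RSX = 95°  [linear pair at S on XG]
3. ∠GXR = 30°  [△XSR]
4. ∠RGX = 41°  [△XRG]
5. ∠RFX = 41°  [same arc XR]

∠RFX = 41°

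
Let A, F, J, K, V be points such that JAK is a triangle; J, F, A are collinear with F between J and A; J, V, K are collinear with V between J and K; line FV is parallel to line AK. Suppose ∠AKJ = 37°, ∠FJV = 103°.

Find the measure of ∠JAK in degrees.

1. ∠FVJ = 37°  [FV∥AK, corresponding at V]
2. ∠JFV = 40°  [△JFV]
3. ∠JAK = 40°  [FV∥AK, corresponding at F]

∠JAK = 40°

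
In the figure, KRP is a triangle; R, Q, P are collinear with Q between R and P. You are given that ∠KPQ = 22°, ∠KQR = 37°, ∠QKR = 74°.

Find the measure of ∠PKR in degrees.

∠PKR = 89°

1. ∠KPR = 22°  [Q on ray PR]
2. ∠KRQ = 69°  [△KRQ]
3. ∠KRP = 69°  [Q on ray RP]
4. ∠PKR = 89°  [△KRP]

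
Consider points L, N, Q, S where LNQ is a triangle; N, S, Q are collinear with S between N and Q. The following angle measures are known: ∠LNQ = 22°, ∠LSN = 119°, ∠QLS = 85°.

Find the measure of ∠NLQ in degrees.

1. ∠LSQ = 61°  [linear pair at S on NQ]
2. ∠LQS = 34°  [△LSQ]
3. ∠LQN = 34°  [S on ray QN]
4. ∠NLQ = 124°  [△LNQ]

∠NLQ = 124°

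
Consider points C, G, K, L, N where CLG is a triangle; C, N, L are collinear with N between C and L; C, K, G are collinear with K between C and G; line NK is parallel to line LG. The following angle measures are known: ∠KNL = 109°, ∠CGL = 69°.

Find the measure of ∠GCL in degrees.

∠GCL = 40°

1. ∠CNK = 71°  [linear pair at N on CL]
2. ∠CKN = 69°  [NK∥LG, corresponding at K]
3. ∠KCN = 40°  [△CNK]
4. ∠GCL = 40°  [N on CL, K on CG]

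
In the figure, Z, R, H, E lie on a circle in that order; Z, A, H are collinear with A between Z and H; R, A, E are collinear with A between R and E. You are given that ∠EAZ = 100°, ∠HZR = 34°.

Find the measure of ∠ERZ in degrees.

∠ERZ = 66°

1. ∠HAR = 100°  [vertical angles at A]
2. ∠RAZ = 80°  [linear pair at A on ZH]
3. ∠ERZ = 66°  [△ZAR]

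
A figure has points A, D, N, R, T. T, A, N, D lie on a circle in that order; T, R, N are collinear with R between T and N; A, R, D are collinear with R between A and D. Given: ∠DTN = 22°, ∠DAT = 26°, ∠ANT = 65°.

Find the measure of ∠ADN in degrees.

1. ∠DAN = 22°  [same arc ND]
2. ∠ADT = 65°  [same arc TA]
3. ∠ATD = 89°  [△TAD]
4. ∠AND = 91°  [cyclic TAND, opposite ∠T+∠N]
5. ∠ADN = 67°  [△AND]

∠ADN = 67°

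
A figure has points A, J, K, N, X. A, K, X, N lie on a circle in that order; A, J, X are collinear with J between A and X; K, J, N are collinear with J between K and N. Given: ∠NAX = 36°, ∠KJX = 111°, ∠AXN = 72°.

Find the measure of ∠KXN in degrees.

∠KXN = 105°

1. ∠AJN = 111°  [vertical angles at J]
2. ∠AKN = 72°  [same arc AN]
3. ∠ANK = 33°  [△AJN]
4. ∠KAN = 75°  [△AKN]
5. ∠KXN = 105°  [cyclic AKXN, opposite ∠A+∠X]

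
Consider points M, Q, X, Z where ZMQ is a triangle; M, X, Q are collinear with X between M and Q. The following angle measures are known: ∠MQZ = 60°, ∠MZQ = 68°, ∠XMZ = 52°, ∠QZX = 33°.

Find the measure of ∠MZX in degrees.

1. ∠XQZ = 60°  [X on ray QM]
2. ∠QXZ = 87°  [△ZXQ]
3. ∠MXZ = 93°  [linear pair at X on MQ]
4. ∠MZX = 35°  [△ZMX]

∠MZX = 35°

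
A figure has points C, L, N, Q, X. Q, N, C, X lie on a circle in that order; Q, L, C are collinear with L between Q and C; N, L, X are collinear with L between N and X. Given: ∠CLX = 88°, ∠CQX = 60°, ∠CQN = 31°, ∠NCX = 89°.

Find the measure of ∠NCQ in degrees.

1. ∠NLQ = 88°  [vertical angles at L]
2. ∠CNX = 60°  [same arc CX]
3. ∠CLN = 92°  [linear pair at L on QC]
4. ∠NCQ = 28°  [△NLC]

∠NCQ = 28°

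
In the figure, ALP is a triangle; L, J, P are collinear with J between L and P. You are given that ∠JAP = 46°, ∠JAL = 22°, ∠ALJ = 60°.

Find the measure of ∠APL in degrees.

∠APL = 52°

1. ∠AJL = 98°  [△ALJ]
2. ∠AJP = 82°  [linear pair at J on LP]
3. ∠APJ = 52°  [△AJP]
4. ∠APL = 52°  [J on ray PL]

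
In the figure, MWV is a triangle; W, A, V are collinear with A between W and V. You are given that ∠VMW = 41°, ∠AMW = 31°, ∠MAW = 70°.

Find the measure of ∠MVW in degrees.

1. ∠AWM = 79°  [△MWA]
2. ∠MWV = 79°  [A on ray WV]
3. ∠MVW = 60°  [△MWV]

∠MVW = 60°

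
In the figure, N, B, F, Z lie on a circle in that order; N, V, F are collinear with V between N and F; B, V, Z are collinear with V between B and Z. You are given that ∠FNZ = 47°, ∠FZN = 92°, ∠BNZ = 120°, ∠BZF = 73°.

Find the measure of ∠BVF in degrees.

∠BVF = 114°

1. ∠FBZ = 47°  [same arc FZ]
2. ∠FBN = 88°  [cyclic NBFZ, opposite ∠B+∠Z]
3. ∠BNF = 73°  [same arc BF]
4. ∠BFN = 19°  [△NBF]
5. ∠BVF = 114°  [△BVF]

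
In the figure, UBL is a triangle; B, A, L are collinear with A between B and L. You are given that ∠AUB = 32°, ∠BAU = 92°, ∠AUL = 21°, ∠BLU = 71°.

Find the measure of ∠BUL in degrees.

1. ∠ABU = 56°  [△UBA]
2. ∠LBU = 56°  [A on ray BL]
3. ∠BUL = 53°  [△UBL]

∠BUL = 53°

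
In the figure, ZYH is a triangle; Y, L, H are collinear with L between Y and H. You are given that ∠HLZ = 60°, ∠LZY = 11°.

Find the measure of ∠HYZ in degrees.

1. ∠YLZ = 120°  [linear pair at L on YH]
2. ∠LYZ = 49°  [△ZYL]
3. ∠HYZ = 49°  [L on ray YH]

∠HYZ = 49°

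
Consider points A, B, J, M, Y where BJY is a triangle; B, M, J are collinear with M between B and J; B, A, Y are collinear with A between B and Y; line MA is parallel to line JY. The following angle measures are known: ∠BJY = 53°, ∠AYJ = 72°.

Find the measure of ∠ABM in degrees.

1. ∠BYJ = 72°  [A on ray YB]
2. ∠JBY = 55°  [△BJY]
3. ∠ABM = 55°  [M on BJ, A on BY]

∠ABM = 55°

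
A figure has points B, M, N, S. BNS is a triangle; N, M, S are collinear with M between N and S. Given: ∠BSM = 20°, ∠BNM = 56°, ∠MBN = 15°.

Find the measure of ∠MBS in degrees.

1. ∠BMN = 109°  [△BNM]
2. ∠BMS = 71°  [linear pair at M on NS]
3. ∠MBS = 89°  [△BMS]

∠MBS = 89°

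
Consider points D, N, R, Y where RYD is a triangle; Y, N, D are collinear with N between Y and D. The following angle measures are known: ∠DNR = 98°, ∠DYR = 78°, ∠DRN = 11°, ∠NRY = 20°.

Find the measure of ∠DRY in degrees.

1. ∠NDR = 71°  [△RND]
2. ∠RDY = 71°  [N on ray DY]
3. ∠DRY = 31°  [△RYD]

∠DRY = 31°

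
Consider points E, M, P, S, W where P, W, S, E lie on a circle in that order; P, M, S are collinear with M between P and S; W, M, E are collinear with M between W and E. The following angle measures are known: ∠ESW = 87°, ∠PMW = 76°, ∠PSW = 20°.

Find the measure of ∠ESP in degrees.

∠ESP = 67°

1. ∠EPW = 93°  [cyclic PWSE, opposite ∠P+∠S]
2. ∠PEW = 20°  [same arc PW]
3. ∠EWP = 67°  [△PWE]
4. ∠ESP = 67°  [same arc PE]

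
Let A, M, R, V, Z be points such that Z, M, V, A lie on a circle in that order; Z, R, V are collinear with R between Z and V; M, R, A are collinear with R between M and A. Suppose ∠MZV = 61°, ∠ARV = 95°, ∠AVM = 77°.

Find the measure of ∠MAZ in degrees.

∠MAZ = 53°

1. ∠MRZ = 95°  [vertical angles at R]
2. ∠AZM = 103°  [cyclic ZMVA, opposite ∠Z+∠V]
3. ∠AMZ = 24°  [△ZRM]
4. ∠MAZ = 53°  [△ZMA]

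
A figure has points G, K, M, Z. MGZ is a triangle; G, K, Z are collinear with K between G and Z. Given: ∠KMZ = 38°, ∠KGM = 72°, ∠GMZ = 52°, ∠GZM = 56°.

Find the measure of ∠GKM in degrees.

1. ∠KZM = 56°  [K on ray ZG]
2. ∠MKZ = 86°  [△MKZ]
3. ∠GKM = 94°  [linear pair at K on GZ]

∠GKM = 94°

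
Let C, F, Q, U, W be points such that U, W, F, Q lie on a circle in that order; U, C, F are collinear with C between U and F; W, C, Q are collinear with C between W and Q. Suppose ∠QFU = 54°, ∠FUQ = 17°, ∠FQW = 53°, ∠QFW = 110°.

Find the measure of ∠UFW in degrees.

1. ∠FQU = 109°  [△UFQ]
2. ∠FUW = 53°  [same arc WF]
3. ∠FWU = 71°  [cyclic UWFQ, opposite ∠W+∠Q]
4. ∠UFW = 56°  [△UWF]

∠UFW = 56°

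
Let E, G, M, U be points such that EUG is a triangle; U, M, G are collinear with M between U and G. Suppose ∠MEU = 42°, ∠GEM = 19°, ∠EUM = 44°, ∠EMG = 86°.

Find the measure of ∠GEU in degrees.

1. ∠EGM = 75°  [△EMG]
2. ∠EUG = 44°  [M on ray UG]
3. ∠EGU = 75°  [M on ray GU]
4. ∠GEU = 61°  [△EUG]

∠GEU = 61°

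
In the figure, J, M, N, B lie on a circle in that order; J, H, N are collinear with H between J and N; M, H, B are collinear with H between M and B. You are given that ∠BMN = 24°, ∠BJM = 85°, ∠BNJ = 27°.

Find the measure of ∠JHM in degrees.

1. ∠BNM = 95°  [cyclic JMNB, opposite ∠J+∠N]
2. ∠BMJ = 27°  [same arc JB]
3. ∠MBN = 61°  [△MNB]
4. ∠MJN = 61°  [same arc MN]
5. ∠JHM = 92°  [△JHM]

∠JHM = 92°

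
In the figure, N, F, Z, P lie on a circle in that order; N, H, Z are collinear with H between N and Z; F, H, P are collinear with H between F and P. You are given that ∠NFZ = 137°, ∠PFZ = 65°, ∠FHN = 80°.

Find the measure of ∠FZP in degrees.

1. ∠NPZ = 43°  [cyclic NFZP, opposite ∠F+∠P]
2. ∠PNZ = 65°  [same arc ZP]
3. ∠PHZ = 80°  [vertical angles at H]
4. ∠NZP = 72°  [△NZP]
5. ∠FPZ = 28°  [△ZHP]
6. ∠FZP = 87°  [△FZP]

∠FZP = 87°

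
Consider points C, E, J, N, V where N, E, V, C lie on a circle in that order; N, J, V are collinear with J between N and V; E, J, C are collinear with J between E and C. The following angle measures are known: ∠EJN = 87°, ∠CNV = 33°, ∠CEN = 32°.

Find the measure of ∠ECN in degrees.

∠ECN = 54°

1. ∠CJV = 87°  [vertical angles at J]
2. ∠CJN = 93°  [linear pair at J on NV]
3. ∠ECN = 54°  [△NJC]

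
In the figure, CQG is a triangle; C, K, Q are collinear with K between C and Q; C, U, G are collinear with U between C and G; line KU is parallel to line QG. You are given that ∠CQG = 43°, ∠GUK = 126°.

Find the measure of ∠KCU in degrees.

∠KCU = 83°

1. ∠CKU = 43°  [KU∥QG, corresponding at K]
2. ∠CUK = 54°  [linear pair at U on CG]
3. ∠KCU = 83°  [△CKU]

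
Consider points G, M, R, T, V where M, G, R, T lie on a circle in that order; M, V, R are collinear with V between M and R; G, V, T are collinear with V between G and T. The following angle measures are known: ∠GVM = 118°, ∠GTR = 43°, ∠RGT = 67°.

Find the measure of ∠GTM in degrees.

1. ∠RVT = 118°  [vertical angles at V]
2. ∠RMT = 67°  [same arc RT]
3. ∠MVT = 62°  [linear pair at V on MR]
4. ∠GTM = 51°  [△MVT]

∠GTM = 51°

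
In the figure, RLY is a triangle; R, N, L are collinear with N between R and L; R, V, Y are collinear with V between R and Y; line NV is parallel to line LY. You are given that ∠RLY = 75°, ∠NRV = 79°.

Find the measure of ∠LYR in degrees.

∠LYR = 26°

1. ∠RNV = 75°  [NV∥LY, corresponding at N]
2. ∠NVR = 26°  [△RNV]
3. ∠LYR = 26°  [NV∥LY, corresponding at V]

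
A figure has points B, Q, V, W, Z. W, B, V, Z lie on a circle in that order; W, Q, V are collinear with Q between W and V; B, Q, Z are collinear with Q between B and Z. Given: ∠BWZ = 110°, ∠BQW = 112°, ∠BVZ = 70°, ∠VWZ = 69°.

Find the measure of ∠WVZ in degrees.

∠WVZ = 27°

1. ∠VQZ = 112°  [vertical angles at Q]
2. ∠VBZ = 69°  [same arc VZ]
3. ∠BZV = 41°  [△BVZ]
4. ∠WVZ = 27°  [△VQZ]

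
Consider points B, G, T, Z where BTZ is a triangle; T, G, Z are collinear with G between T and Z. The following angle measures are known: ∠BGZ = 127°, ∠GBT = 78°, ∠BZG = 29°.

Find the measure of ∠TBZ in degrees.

∠TBZ = 102°

1. ∠BGT = 53°  [linear pair at G on TZ]
2. ∠BTG = 49°  [△BTG]
3. ∠BZT = 29°  [G on ray ZT]
4. ∠BTZ = 49°  [G on ray TZ]
5. ∠TBZ = 102°  [△BTZ]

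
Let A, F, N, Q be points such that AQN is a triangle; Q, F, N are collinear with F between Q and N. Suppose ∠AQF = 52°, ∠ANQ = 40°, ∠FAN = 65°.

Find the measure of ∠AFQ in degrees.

1. ∠ANF = 40°  [F on ray NQ]
2. ∠AFN = 75°  [△AFN]
3. ∠AFQ = 105°  [linear pair at F on QN]

∠AFQ = 105°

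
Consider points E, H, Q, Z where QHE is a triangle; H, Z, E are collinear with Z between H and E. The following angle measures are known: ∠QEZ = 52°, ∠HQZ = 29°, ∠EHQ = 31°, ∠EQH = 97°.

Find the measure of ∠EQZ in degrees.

1. ∠QHZ = 31°  [Z on ray HE]
2. ∠HZQ = 120°  [△QHZ]
3. ∠EZQ = 60°  [linear pair at Z on HE]
4. ∠EQZ = 68°  [△QZE]

∠EQZ = 68°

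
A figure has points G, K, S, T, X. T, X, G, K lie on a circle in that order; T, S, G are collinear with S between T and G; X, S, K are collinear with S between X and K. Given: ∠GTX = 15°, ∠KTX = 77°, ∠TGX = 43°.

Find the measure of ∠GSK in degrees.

∠GSK = 105°

1. ∠GKX = 15°  [same arc XG]
2. ∠GXT = 122°  [△TXG]
3. ∠KGX = 103°  [cyclic TXGK, opposite ∠T+∠G]
4. ∠GXK = 62°  [△XGK]
5. ∠GKT = 58°  [cyclic TXGK, opposite ∠X+∠K]
6. ∠GTK = 62°  [same arc GK]
7. ∠KGT = 60°  [△TGK]
8. ∠GSK = 105°  [△GSK]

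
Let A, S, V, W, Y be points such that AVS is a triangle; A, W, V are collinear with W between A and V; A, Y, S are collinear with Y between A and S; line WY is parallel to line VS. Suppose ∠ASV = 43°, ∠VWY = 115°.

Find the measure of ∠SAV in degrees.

1. ∠AYW = 43°  [WY∥VS, corresponding at Y]
2. ∠AWY = 65°  [linear pair at W on AV]
3. ∠WAY = 72°  [△AWY]
4. ∠SAV = 72°  [W on AV, Y on AS]

∠SAV = 72°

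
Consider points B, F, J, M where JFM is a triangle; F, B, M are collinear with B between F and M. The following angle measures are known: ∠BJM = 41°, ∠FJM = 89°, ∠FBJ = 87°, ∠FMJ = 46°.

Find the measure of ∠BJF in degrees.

∠BJF = 48°

1. ∠JFM = 45°  [△JFM]
2. ∠BFJ = 45°  [B on ray FM]
3. ∠BJF = 48°  [△JFB]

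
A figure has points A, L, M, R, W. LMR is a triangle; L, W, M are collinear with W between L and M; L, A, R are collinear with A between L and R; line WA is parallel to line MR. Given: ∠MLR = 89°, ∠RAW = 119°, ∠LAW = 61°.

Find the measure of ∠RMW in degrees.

∠RMW = 30°

1. ∠ALW = 89°  [W on LM, A on LR]
2. ∠AWL = 30°  [△LWA]
3. ∠AWM = 150°  [linear pair at W on LM]
4. ∠RMW = 30°  [WA∥MR, co-interior at M–W]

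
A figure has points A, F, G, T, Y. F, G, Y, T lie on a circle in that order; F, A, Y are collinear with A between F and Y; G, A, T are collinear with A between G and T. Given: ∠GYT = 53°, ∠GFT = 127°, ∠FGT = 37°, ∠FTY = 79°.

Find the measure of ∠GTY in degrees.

1. ∠FTG = 16°  [△FGT]
2. ∠FGY = 101°  [cyclic FGYT, opposite ∠G+∠T]
3. ∠FYG = 16°  [same arc FG]
4. ∠GFY = 63°  [△FGY]
5. ∠GTY = 63°  [same arc GY]

∠GTY = 63°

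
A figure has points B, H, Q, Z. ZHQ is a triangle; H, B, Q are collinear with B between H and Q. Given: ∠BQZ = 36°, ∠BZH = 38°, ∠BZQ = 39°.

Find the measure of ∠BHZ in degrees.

∠BHZ = 67°

1. ∠QBZ = 105°  [△ZBQ]
2. ∠HBZ = 75°  [linear pair at B on HQ]
3. ∠BHZ = 67°  [△ZHB]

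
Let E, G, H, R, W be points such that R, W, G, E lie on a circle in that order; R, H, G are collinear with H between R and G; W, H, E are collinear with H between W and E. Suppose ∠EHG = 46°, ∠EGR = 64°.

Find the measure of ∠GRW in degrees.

∠GRW = 70°

1. ∠RHW = 46°  [vertical angles at H]
2. ∠EWR = 64°  [same arc RE]
3. ∠GRW = 70°  [△RHW]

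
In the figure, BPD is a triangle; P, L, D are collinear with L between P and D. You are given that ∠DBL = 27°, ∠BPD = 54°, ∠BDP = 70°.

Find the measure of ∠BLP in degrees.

1. ∠BDL = 70°  [L on ray DP]
2. ∠BLD = 83°  [△BLD]
3. ∠BLP = 97°  [linear pair at L on PD]

∠BLP = 97°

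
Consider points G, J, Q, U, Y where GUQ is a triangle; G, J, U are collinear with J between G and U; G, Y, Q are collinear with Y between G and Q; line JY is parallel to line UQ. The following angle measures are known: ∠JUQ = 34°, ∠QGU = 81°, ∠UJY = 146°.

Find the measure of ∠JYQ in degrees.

1. ∠GUQ = 34°  [J on ray UG]
2. ∠GQU = 65°  [△GUQ]
3. ∠GYJ = 65°  [JY∥UQ, corresponding at Y]
4. ∠JYQ = 115°  [linear pair at Y on GQ]

∠JYQ = 115°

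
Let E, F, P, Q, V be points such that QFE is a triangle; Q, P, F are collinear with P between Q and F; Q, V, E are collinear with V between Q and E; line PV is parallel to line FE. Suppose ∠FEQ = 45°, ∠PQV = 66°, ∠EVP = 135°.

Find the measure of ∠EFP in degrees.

∠EFP = 69°

1. ∠PVQ = 45°  [PV∥FE, corresponding at V]
2. ∠QPV = 69°  [△QPV]
3. ∠FPV = 111°  [linear pair at P on QF]
4. ∠EFP = 69°  [PV∥FE, co-interior at F–P]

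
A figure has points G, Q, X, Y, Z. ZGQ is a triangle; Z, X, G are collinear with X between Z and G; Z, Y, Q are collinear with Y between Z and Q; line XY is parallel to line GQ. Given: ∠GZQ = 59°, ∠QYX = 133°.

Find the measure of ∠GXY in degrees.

1. ∠XZY = 59°  [X on ZG, Y on ZQ]
2. ∠XYZ = 47°  [linear pair at Y on ZQ]
3. ∠YXZ = 74°  [△ZXY]
4. ∠GXY = 106°  [linear pair at X on ZG]

∠GXY = 106°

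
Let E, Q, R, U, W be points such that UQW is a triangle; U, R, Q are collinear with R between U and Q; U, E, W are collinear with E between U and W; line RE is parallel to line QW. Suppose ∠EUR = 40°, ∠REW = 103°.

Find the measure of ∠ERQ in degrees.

1. ∠REU = 77°  [linear pair at E on UW]
2. ∠ERU = 63°  [△URE]
3. ∠ERQ = 117°  [linear pair at R on UQ]

∠ERQ = 117°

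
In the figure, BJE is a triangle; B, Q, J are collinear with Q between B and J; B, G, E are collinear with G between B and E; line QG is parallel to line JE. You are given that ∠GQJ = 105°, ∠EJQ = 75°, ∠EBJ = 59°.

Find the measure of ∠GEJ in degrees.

∠GEJ = 46°

1. ∠BJE = 75°  [Q on ray JB]
2. ∠BEJ = 46°  [△BJE]
3. ∠GEJ = 46°  [G on ray EB]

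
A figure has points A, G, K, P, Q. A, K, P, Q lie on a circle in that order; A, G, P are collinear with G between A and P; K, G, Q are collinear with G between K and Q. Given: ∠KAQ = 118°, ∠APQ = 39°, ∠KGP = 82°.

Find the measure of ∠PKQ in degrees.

1. ∠AKQ = 39°  [same arc AQ]
2. ∠AGQ = 82°  [vertical angles at G]
3. ∠AQK = 23°  [△AKQ]
4. ∠PAQ = 75°  [△AGQ]
5. ∠PKQ = 75°  [same arc PQ]

∠PKQ = 75°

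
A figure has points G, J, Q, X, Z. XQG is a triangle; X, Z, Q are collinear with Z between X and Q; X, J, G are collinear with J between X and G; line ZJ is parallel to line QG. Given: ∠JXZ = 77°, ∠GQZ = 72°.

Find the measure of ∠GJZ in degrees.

1. ∠GXQ = 77°  [Z on XQ, J on XG]
2. ∠GQX = 72°  [Z on ray QX]
3. ∠QGX = 31°  [△XQG]
4. ∠XJZ = 31°  [ZJ∥QG, corresponding at J]
5. ∠GJZ = 149°  [linear pair at J on XG]

∠GJZ = 149°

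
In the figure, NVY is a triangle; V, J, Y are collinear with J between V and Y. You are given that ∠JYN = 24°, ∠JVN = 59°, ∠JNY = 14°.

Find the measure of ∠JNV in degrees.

∠JNV = 83°

1. ∠NJY = 142°  [△NJY]
2. ∠NJV = 38°  [linear pair at J on VY]
3. ∠JNV = 83°  [△NVJ]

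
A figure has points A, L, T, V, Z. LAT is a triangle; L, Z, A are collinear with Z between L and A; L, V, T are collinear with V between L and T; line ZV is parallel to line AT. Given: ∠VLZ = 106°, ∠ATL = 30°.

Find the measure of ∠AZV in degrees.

∠AZV = 136°

1. ∠ALT = 106°  [Z on LA, V on LT]
2. ∠LAT = 44°  [△LAT]
3. ∠LZV = 44°  [ZV∥AT, corresponding at Z]
4. ∠AZV = 136°  [linear pair at Z on LA]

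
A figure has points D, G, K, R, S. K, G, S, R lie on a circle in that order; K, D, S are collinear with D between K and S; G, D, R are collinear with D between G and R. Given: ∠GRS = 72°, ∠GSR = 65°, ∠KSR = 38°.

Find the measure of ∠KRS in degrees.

1. ∠RGS = 43°  [△GSR]
2. ∠RKS = 43°  [same arc SR]
3. ∠KRS = 99°  [△KSR]

∠KRS = 99°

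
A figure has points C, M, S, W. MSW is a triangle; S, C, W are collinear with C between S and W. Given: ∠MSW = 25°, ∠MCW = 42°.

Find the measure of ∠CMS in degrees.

1. ∠CSM = 25°  [C on ray SW]
2. ∠MCS = 138°  [linear pair at C on SW]
3. ∠CMS = 17°  [△MSC]

∠CMS = 17°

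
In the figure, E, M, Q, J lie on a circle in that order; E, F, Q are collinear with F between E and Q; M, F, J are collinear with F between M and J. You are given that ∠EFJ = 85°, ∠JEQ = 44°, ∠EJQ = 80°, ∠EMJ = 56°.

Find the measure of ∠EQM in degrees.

1. ∠MFQ = 85°  [vertical angles at F]
2. ∠JMQ = 44°  [same arc QJ]
3. ∠EQM = 51°  [△MFQ]

∠EQM = 51°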